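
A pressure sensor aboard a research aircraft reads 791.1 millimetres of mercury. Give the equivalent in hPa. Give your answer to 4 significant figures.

1055 hPa

1 mmHg = 1.33322 hPa, so 791.1 × 1.33322 = 1055 hPa.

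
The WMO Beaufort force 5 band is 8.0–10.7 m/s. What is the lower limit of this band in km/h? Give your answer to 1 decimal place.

8.0–10.7 m/s × 3.6 = 28.8–38.5 km/h.

28.8 km/h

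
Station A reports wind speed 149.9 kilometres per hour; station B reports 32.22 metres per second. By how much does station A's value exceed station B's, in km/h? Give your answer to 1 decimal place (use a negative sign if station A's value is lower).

33.9 km/h

station B: 32.22 m/s = 115.992 km/h.
Difference: 149.900 − 115.992 = 33.9 km/h.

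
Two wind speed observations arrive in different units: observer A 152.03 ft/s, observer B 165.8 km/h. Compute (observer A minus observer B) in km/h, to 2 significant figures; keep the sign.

observer A: 152.03 ft/s = 166.819 km/h.
Difference: 166.819 − 165.800 = 1.0 km/h.

1.0 km/h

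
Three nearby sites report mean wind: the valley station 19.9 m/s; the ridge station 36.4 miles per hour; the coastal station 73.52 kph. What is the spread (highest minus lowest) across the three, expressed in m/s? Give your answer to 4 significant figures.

the ridge station: 36.4 mph = 16.27226 m/s.
the coastal station: 73.52 km/h = 20.42222 m/s.
Spread: 20.42222 − 16.27226 = 4.150 m/s.

4.150 m/s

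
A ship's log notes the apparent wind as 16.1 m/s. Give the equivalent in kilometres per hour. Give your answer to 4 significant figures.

1 m/s = 3.6 km/h, so 16.1 × 3.6 = 57.96 km/h.

57.96 km/h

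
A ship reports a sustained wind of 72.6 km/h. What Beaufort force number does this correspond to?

Beaufort force 8

72.6 km/h = 20.2 m/s, which is Beaufort 8 (gale, 17.2–20.7 m/s).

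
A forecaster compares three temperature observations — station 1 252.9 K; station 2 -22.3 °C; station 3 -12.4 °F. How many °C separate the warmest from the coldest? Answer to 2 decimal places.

station 1: 252.9 K = -20.250 °C.
station 3: -12.4 °F = -24.667 °C.
Spread: (-20.250) − (-24.667) = 4.417 °C.

4.42 °C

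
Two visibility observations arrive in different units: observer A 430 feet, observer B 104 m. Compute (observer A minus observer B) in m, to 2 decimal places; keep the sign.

observer A: 430 ft = 131.0640 m.
Difference: 131.0640 − 104.0000 = 27.06 m.

27.06 m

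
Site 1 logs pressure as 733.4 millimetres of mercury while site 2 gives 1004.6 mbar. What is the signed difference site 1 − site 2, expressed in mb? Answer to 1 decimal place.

-26.8 mb

site 1: 733.4 mmHg = 977.786 mb.
Difference: 977.786 − 1004.600 = -26.8 mb.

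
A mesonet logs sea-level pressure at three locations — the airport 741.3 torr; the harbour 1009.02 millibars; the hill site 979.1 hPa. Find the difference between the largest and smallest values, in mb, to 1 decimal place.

the airport: 741.3 mmHg = 988.319 mb.
the hill site: 979.1 hPa = 979.100 mb.
Spread: 1009.020 − 979.100 = 29.9 mb.

29.9 mb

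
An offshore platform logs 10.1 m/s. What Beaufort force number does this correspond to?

Beaufort force 5

10.1 m/s lies in the Beaufort 5 band (fresh breeze, 8.0–10.7 m/s).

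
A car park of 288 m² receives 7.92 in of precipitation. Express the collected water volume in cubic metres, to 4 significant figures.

Depth: 7.92 in × 25.4 = 201.168 mm.
1 mm over 1 m² is 1 L, so volume = 201.168 × 288 = 57936.384 L = 57.94 m³.

57.94 cubic metres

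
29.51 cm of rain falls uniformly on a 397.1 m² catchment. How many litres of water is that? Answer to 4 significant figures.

Depth: 29.51 cm × 10 = 295.1 mm.
1 mm over 1 m² is 1 L, so volume = 295.1 × 397.1 = 117184.21 L ≈ 117200 L.

117200 litres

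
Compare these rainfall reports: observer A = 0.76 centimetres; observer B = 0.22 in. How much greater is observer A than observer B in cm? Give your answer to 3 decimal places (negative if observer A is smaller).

0.201 cm

observer B: 0.22 in = 0.55880 cm.
Difference: 0.76000 − 0.55880 = 0.201 cm.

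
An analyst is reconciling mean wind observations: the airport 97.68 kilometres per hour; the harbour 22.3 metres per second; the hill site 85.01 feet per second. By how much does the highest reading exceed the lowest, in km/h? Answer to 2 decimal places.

the harbour: 22.3 m/s = 80.2800 km/h.
the hill site: 85.01 ft/s = 93.2798 km/h.
Spread: 97.6800 − 80.2800 = 17.40 km/h.

17.40 km/h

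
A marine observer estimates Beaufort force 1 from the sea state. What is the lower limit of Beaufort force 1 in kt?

Beaufort 1 (light air) spans 1–3 knots.

1 kt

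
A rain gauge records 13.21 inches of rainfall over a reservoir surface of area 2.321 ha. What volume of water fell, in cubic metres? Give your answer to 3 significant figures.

Depth: 13.21 in × 25.4 = 335.534 mm.
Area: 2.321 ha = 23210 m².
1 mm over 1 m² is 1 L, so volume = 335.534 × 23210 = 7787744.1 L = 7790 m³.

7790 cubic metres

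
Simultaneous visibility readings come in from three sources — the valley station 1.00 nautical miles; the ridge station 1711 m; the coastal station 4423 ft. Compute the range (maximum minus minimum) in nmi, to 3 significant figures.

the ridge station: 1711 m = 0.92387 nmi.
the coastal station: 4423 ft = 0.72793 nmi.
Spread: 1.00000 − 0.72793 = 0.272 nmi.

0.272 nmi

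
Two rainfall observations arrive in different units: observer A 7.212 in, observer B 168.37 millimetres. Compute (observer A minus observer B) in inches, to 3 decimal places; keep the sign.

0.583 in

observer B: 168.37 mm = 6.62874 in.
Difference: 7.21200 − 6.62874 = 0.583 in.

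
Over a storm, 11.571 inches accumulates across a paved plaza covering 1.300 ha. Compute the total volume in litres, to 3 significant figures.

Depth: 11.571 in × 25.4 = 293.9034 mm.
Area: 1.300 ha = 13000 m².
1 mm over 1 m² is 1 L, so volume = 293.9034 × 13000 = 3820744.2 L ≈ 3820000 L.

3820000 litres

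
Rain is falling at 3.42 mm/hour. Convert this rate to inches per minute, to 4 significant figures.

3.42 mm/hour × 0.0393701 in/mm × 0.0166667 hour/minute = 0.002244 in/minute.

0.002244 in/minute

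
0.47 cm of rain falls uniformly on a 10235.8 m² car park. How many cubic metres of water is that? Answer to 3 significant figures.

Depth: 0.47 cm × 10 = 4.7 mm.
1 mm over 1 m² is 1 L, so volume = 4.7 × 10235.8 = 48108.26 L = 48.1 m³.

48.1 cubic metres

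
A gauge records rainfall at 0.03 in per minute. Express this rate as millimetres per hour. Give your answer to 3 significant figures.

0.03 in/minute × 25.4 mm/in × 60 minute/hour = 45.7 mm/hour.

45.7 mm/hour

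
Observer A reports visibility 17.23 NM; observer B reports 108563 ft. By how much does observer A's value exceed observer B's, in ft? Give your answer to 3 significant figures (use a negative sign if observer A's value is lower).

observer A: 17.23 nmi = 104691.47 ft.
Difference: 104691.47 − 108563.00 = -3870 ft.

-3870 ft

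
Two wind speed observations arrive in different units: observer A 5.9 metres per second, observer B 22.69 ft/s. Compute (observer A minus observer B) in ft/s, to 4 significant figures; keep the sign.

-3.333 ft/s

observer A: 5.9 m/s = 19.35696 ft/s.
Difference: 19.35696 − 22.69000 = -3.333 ft/s.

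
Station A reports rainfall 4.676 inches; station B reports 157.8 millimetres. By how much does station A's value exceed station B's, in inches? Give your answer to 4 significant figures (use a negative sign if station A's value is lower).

-1.537 in

station B: 157.8 mm = 6.21260 in.
Difference: 4.67600 − 6.21260 = -1.537 in.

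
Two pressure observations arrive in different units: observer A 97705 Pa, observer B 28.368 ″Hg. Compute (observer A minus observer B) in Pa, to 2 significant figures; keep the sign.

observer B: 28.368 inHg = 96065.08 Pa.
Difference: 97705.00 − 96065.08 = 1600 Pa.

1600 Pa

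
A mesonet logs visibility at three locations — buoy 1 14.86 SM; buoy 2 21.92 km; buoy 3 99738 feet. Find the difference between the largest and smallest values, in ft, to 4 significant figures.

buoy 1: 14.86 SM = 78460.80 ft.
buoy 2: 21.92 km = 71916.01 ft.
Spread: 99738.00 − 71916.01 = 27820 ft.

27820 ft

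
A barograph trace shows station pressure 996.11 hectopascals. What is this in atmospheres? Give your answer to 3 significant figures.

0.983 atm

1 hPa = 0.000986923 atm, so 996.11 × 0.000986923 = 0.983 atm.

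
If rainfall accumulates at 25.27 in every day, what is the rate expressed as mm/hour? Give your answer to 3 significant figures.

25.27 in/day × 25.4 mm/in × 0.0416667 day/hour = 26.7 mm/hour.

26.7 mm/hour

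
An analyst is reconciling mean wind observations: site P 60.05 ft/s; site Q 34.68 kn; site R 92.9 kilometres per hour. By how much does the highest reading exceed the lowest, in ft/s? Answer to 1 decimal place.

26.1 ft/s

site Q: 34.68 kt = 58.533 ft/s.
site R: 92.9 km/h = 84.664 ft/s.
Spread: 84.664 − 58.533 = 26.1 ft/s.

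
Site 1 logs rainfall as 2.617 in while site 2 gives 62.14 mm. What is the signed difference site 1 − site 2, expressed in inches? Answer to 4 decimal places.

site 2: 62.14 mm = 2.446457 in.
Difference: 2.617000 − 2.446457 = 0.1705 in.

0.1705 in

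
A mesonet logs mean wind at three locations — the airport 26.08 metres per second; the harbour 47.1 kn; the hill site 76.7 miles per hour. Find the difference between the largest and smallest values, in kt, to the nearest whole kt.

20 kt

the airport: 26.08 m/s = 50.70 kt.
the hill site: 76.7 mph = 66.65 kt.
Spread: 66.65 − 47.10 = 20 kt.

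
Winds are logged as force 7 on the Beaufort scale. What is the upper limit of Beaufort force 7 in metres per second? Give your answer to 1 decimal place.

17.1 m/s

Beaufort 7 (near gale) spans 13.9–17.1 m/s.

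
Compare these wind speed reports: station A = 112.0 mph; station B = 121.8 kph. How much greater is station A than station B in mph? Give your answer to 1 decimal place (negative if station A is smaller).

station B: 121.8 km/h = 75.683 mph.
Difference: 112.000 − 75.683 = 36.3 mph.

36.3 mph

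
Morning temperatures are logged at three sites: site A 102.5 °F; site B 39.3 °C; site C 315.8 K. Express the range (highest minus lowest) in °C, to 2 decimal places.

site A: 102.5 °F = 39.167 °C.
site C: 315.8 K = 42.650 °C.
Spread: 42.650 − 39.167 = 3.483 °C.

3.48 °C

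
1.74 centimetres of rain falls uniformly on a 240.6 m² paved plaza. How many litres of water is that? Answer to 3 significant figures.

Depth: 1.74 cm × 10 = 17.4 mm.
1 mm over 1 m² is 1 L, so volume = 17.4 × 240.6 = 4186.44 L ≈ 4190 L.

4190 litres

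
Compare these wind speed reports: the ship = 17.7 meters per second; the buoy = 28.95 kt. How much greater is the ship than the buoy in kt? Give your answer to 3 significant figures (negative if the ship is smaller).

the ship: 17.7 m/s = 34.4060 kt.
Difference: 34.4060 − 28.9500 = 5.46 kt.

5.46 kt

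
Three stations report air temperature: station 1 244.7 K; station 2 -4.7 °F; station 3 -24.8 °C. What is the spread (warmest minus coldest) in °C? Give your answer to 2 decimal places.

station 1: 244.7 K = -28.450 °C.
station 2: -4.7 °F = -20.389 °C.
Spread: (-20.389) − (-28.450) = 8.061 °C.

8.06 °C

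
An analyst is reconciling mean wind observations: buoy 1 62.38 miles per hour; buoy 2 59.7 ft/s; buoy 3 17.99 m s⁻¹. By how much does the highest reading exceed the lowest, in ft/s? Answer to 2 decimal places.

buoy 1: 62.38 mph = 91.4907 ft/s.
buoy 3: 17.99 m/s = 59.0223 ft/s.
Spread: 91.4907 − 59.0223 = 32.47 ft/s.

32.47 ft/s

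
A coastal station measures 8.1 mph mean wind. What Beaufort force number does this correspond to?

8.1 mph = 3.6 m/s, which is Beaufort 3 (gentle breeze, 3.4–5.4 m/s).

Beaufort force 3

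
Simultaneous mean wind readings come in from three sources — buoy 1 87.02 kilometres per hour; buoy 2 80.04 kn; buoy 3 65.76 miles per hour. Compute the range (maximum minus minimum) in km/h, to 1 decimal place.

61.2 km/h

buoy 2: 80.04 kt = 148.234 km/h.
buoy 3: 65.76 mph = 105.830 km/h.
Spread: 148.234 − 87.020 = 61.2 km/h.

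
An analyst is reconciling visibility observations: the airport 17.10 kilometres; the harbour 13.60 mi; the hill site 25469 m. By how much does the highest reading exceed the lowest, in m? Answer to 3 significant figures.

8370 m

the airport: 17.10 km = 17100.00 m.
the harbour: 13.60 SM = 21887.08 m.
Spread: 25469.00 − 17100.00 = 8370 m.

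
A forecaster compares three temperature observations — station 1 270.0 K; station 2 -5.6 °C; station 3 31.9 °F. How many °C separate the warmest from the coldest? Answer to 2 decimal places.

5.54 °C

station 1: 270.0 K = -3.150 °C.
station 3: 31.9 °F = -0.056 °C.
Spread: (-0.056) − (-5.600) = 5.544 °C.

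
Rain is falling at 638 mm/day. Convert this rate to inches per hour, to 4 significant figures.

1.047 in/hour

638 mm/day × 0.0393701 in/mm × 0.0416667 day/hour = 1.047 in/hour.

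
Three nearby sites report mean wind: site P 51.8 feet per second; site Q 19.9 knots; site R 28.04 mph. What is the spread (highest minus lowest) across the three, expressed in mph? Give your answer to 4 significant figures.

site P: 51.8 ft/s = 35.3182 mph.
site Q: 19.9 kt = 22.9005 mph.
Spread: 35.3182 − 22.9005 = 12.42 mph.

12.42 mph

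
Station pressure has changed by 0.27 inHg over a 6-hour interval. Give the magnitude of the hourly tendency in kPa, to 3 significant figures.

0.27 inHg / 6 h × 3.38639 kPa/inHg = 0.152 kPa/h.

0.152 kPa per hour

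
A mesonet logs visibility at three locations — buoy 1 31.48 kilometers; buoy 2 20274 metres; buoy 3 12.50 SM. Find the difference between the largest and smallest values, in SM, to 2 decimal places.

7.06 SM

buoy 1: 31.48 km = 19.5608 SM.
buoy 2: 20274 m = 12.5977 SM.
Spread: 19.5608 − 12.5000 = 7.06 SM.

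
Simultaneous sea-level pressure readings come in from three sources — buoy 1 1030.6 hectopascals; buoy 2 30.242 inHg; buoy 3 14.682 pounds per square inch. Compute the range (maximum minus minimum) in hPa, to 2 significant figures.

buoy 2: 30.242 inHg = 1024.11 hPa.
buoy 3: 14.682 psi = 1012.29 hPa.
Spread: 1030.60 − 1012.29 = 18 hPa.

18 hPa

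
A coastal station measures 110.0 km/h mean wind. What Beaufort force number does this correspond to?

Beaufort force 11

110.0 km/h = 30.6 m/s, which is Beaufort 11 (violent storm, 28.5–32.6 m/s).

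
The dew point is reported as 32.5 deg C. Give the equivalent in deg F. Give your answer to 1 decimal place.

90.5 °F

°F = °C × 9/5 + 32 = 32.5 × 1.8 + 32 = 90.5 °F.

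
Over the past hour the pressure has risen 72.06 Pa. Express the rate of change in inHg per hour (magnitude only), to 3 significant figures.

72.06 Pa / 1 h × 0.0002953 inHg/Pa = 0.0213 inHg/h.

0.0213 inHg per hour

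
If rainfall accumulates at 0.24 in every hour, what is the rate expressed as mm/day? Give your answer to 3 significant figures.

0.24 in/hour × 25.4 mm/in × 24 hour/day = 146 mm/day.

146 mm/day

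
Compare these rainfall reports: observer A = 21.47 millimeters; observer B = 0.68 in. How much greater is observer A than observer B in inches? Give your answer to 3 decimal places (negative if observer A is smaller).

observer A: 21.47 mm = 0.84528 in.
Difference: 0.84528 − 0.68000 = 0.165 in.

0.165 in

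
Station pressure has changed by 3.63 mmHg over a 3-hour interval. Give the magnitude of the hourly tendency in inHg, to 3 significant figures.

3.63 mmHg / 3 h × 0.0393701 inHg/mmHg = 0.0476 inHg/h.

0.0476 inHg per hour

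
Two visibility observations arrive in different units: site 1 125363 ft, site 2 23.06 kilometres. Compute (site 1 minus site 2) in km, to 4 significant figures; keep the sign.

15.15 km

site 1: 125363 ft = 38.2106 km.
Difference: 38.2106 − 23.0600 = 15.15 km.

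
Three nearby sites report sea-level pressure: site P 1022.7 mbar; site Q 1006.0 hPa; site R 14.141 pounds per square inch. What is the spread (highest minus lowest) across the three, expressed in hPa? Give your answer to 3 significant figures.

47.7 hPa

site P: 1022.7 mb = 1022.700 hPa.
site R: 14.141 psi = 974.988 hPa.
Spread: 1022.700 − 974.988 = 47.7 hPa.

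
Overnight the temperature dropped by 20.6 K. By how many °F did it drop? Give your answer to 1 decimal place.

37.1 °F

For a temperature change the 32° offset cancels: Δ°F = 20.6 × 1.8 = 37.1 °F.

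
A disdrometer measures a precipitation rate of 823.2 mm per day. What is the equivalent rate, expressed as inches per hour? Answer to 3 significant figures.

823.2 mm/day × 0.0393701 in/mm × 0.0416667 day/hour = 1.35 in/hour.

1.35 in/hour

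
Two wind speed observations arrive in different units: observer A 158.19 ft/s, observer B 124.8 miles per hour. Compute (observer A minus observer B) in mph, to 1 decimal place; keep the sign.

-16.9 mph

observer A: 158.19 ft/s = 107.857 mph.
Difference: 107.857 − 124.800 = -16.9 mph.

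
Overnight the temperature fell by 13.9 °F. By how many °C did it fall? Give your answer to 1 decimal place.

For a temperature change the 32° offset cancels: Δ°C = 13.9 × 0.5556 = 7.7 °C.

7.7 °C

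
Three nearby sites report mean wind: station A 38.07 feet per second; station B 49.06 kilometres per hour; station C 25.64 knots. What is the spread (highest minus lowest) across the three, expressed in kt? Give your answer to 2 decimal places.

3.93 kt

station A: 38.07 ft/s = 22.5559 kt.
station B: 49.06 km/h = 26.4903 kt.
Spread: 26.4903 − 22.5559 = 3.93 kt.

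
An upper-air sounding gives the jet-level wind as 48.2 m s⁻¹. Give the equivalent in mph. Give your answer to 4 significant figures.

1 m/s = 2.23694 mph, so 48.2 × 2.23694 = 107.8 mph.

107.8 mph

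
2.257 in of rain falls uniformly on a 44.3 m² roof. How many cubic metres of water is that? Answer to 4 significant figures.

Depth: 2.257 in × 25.4 = 57.3278 mm.
1 mm over 1 m² is 1 L, so volume = 57.3278 × 44.3 = 2539.6215 L = 2.540 m³.

2.540 cubic metres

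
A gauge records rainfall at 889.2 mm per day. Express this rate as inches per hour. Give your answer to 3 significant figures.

889.2 mm/day × 0.0393701 in/mm × 0.0416667 day/hour = 1.46 in/hour.

1.46 in/hour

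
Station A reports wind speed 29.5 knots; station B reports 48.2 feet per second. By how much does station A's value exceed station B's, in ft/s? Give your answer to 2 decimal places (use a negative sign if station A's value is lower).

station A: 29.5 kt = 49.7904 ft/s.
Difference: 49.7904 − 48.2000 = 1.59 ft/s.

1.59 ft/s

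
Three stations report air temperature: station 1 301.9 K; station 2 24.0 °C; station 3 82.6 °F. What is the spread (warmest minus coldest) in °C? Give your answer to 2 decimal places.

station 1: 301.9 K = 28.750 °C.
station 3: 82.6 °F = 28.111 °C.
Spread: 28.750 − 24.000 = 4.750 °C.

4.75 °C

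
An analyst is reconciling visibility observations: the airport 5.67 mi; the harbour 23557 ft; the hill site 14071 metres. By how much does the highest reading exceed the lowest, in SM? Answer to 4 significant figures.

the harbour: 23557 ft = 4.46155 SM.
the hill site: 14071 m = 8.74331 SM.
Spread: 8.74331 − 4.46155 = 4.282 SM.

4.282 SM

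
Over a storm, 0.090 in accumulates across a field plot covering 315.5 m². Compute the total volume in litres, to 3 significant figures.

Depth: 0.090 in × 25.4 = 2.286 mm.
1 mm over 1 m² is 1 L, so volume = 2.286 × 315.5 = 721.233 L ≈ 721 L.

721 litres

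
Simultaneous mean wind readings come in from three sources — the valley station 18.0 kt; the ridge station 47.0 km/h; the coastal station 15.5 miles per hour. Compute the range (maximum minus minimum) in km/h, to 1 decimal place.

the valley station: 18.0 kt = 33.336 km/h.
the coastal station: 15.5 mph = 24.945 km/h.
Spread: 47.000 − 24.945 = 22.1 km/h.

22.1 km/h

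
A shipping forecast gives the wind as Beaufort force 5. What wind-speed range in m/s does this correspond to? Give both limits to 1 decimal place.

8.0 to 10.7 m/s

Beaufort 5 (fresh breeze) spans 8.0–10.7 m/s.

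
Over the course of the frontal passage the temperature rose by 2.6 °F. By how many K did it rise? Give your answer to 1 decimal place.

1.4 K

A change of 1 °C equals a change of 1.8 °F: ΔK = 2.6 × 0.5556 = 1.4 K.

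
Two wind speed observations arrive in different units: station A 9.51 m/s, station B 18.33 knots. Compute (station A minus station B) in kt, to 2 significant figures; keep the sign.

station A: 9.51 m/s = 18.4860 kt.
Difference: 18.4860 − 18.3300 = 0.16 kt.

0.16 kt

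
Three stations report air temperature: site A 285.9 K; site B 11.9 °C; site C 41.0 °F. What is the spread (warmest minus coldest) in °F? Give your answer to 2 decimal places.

13.95 °F

site A: 285.9 K = 12.750 °C.
site C: 41.0 °F = 5.000 °C.
Spread: 12.750 − 5.000 = 7.750 °C = 13.95 °F.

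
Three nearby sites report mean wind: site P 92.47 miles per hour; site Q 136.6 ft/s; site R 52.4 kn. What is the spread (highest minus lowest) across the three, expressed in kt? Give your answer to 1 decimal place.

28.5 kt

site P: 92.47 mph = 80.354 kt.
site Q: 136.6 ft/s = 80.933 kt.
Spread: 80.933 − 52.400 = 28.5 kt.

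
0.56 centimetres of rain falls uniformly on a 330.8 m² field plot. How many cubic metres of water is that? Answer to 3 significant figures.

Depth: 0.56 cm × 10 = 5.6 mm.
1 mm over 1 m² is 1 L, so volume = 5.6 × 330.8 = 1852.48 L = 1.85 m³.

1.85 cubic metres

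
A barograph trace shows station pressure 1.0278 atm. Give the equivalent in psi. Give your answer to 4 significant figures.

15.10 psi

1 atm = 14.6959 psi, so 1.0278 × 14.6959 = 15.10 psi.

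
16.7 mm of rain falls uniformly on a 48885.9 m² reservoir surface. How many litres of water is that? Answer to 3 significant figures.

816000 litres

1 mm over 1 m² is 1 L, so volume = 16.7 × 48885.9 = 816394.53 L ≈ 816000 L.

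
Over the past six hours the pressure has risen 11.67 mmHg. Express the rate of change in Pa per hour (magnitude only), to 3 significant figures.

259 Pa per hour

11.67 mmHg / 6 h × 133.322 Pa/mmHg = 259 Pa/h.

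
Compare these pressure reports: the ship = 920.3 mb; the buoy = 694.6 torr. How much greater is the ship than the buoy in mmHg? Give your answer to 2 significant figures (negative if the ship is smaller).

-4.3 mmHg

the ship: 920.3 mb = 690.282 mmHg.
Difference: 690.282 − 694.600 = -4.3 mmHg.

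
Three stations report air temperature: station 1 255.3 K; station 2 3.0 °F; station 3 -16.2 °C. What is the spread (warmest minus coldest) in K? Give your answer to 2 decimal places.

1.74 K

station 1: 255.3 K = -17.850 °C.
station 2: 3.0 °F = -16.111 °C.
Spread: (-16.111) − (-17.850) = 1.739 °C.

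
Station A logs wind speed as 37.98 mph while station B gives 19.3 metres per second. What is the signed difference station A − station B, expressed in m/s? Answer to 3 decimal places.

-2.321 m/s

station A: 37.98 mph = 16.97858 m/s.
Difference: 16.97858 − 19.30000 = -2.321 m/s.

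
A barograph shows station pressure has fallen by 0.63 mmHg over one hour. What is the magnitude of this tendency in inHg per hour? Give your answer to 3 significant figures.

0.0248 inHg per hour

0.63 mmHg / 1 h × 0.0393701 inHg/mmHg = 0.0248 inHg/h.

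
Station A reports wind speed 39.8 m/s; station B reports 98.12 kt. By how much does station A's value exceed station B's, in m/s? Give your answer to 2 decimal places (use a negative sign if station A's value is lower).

-10.68 m/s

station B: 98.12 kt = 50.4773 m/s.
Difference: 39.8000 − 50.4773 = -10.68 m/s.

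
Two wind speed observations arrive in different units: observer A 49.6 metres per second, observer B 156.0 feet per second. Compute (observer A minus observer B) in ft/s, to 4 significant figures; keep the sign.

6.730 ft/s

observer A: 49.6 m/s = 162.72966 ft/s.
Difference: 162.72966 − 156.00000 = 6.730 ft/s.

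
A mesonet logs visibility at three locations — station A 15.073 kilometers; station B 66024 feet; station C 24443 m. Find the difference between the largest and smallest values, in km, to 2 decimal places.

9.37 km

station B: 66024 ft = 20.1241 km.
station C: 24443 m = 24.4430 km.
Spread: 24.4430 − 15.0730 = 9.37 km.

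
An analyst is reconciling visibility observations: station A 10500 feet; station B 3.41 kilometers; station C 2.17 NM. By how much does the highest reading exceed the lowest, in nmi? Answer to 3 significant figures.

0.442 nmi

station A: 10500 ft = 1.72808 nmi.
station B: 3.41 km = 1.84125 nmi.
Spread: 2.17000 − 1.72808 = 0.442 nmi.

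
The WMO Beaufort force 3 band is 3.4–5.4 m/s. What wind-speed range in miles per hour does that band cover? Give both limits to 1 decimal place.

7.6 to 12.1 mph

3.4–5.4 m/s × 2.237 = 7.6–12.1 mph.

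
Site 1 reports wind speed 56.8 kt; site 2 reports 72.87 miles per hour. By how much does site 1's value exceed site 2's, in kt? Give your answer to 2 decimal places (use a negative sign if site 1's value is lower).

-6.52 kt

site 2: 72.87 mph = 63.3223 kt.
Difference: 56.8000 − 63.3223 = -6.52 kt.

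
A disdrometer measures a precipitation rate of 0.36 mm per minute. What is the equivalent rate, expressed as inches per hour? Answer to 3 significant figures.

0.36 mm/minute × 0.0393701 in/mm × 60 minute/hour = 0.850 in/hour.

0.850 in/hour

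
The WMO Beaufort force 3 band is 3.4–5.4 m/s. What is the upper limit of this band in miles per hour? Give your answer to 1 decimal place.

3.4–5.4 m/s × 2.237 = 7.6–12.1 mph.

12.1 mph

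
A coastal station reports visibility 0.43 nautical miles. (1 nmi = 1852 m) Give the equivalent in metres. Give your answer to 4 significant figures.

796.4 m

1 nmi = 1852 m, so 0.43 × 1852 = 796.4 m.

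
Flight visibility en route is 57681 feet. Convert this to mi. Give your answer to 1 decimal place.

1 ft = 0.000189394 SM, so 57681 × 0.000189394 = 10.9 SM.

10.9 SM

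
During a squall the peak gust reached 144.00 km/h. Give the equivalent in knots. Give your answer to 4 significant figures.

1 km/h = 0.539957 kt, so 144.00 × 0.539957 = 77.75 kt.

77.75 kt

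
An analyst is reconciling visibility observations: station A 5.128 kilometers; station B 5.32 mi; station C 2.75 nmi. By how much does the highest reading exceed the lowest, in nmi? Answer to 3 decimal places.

station A: 5.128 km = 2.76890 nmi.
station B: 5.32 SM = 4.62295 nmi.
Spread: 4.62295 − 2.75000 = 1.873 nmi.

1.873 nmi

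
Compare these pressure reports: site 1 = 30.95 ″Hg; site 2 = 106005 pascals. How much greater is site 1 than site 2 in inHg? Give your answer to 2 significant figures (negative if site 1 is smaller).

site 2: 106005 Pa = 31.3033 inHg.
Difference: 30.9500 − 31.3033 = -0.35 inHg.

-0.35 inHg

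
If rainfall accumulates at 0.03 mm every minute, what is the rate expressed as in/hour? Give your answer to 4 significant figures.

0.07087 in/hour

0.03 mm/minute × 0.0393701 in/mm × 60 minute/hour = 0.07087 in/hour.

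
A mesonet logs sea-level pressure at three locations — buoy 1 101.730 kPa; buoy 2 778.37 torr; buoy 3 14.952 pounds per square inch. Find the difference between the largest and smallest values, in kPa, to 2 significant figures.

buoy 2: 778.37 mmHg = 103.774 kPa.
buoy 3: 14.952 psi = 103.090 kPa.
Spread: 103.774 − 101.730 = 2.0 kPa.

2.0 kPa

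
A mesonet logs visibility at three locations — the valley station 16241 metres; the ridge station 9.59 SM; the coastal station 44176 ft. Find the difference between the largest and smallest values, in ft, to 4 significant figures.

9108 ft

the valley station: 16241 m = 53284.12 ft.
the ridge station: 9.59 SM = 50635.20 ft.
Spread: 53284.12 − 44176.00 = 9108 ft.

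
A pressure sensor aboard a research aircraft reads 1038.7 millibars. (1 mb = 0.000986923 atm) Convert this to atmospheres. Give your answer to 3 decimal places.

1 mb = 0.000986923 atm, so 1038.7 × 0.000986923 = 1.025 atm.

1.025 atm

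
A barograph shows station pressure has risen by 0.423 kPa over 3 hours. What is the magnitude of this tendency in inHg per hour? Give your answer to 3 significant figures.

0.423 kPa / 3 h × 0.2953 inHg/kPa = 0.0416 inHg/h.

0.0416 inHg per hour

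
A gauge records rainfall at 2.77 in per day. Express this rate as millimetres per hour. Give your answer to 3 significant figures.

2.93 mm/hour

2.77 in/day × 25.4 mm/in × 0.0416667 day/hour = 2.93 mm/hour.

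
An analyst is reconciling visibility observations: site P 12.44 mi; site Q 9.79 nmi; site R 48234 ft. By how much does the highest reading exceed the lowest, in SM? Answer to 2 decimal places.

3.30 SM

site Q: 9.79 nmi = 11.2661 SM.
site R: 48234 ft = 9.1352 SM.
Spread: 12.4400 − 9.1352 = 3.30 SM.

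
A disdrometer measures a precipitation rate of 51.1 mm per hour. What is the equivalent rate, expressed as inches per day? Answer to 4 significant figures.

51.1 mm/hour × 0.0393701 in/mm × 24 hour/day = 48.28 in/day.

48.28 in/day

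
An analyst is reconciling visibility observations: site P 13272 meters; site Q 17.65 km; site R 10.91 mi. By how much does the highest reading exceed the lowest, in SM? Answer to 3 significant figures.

site P: 13272 m = 8.2468 SM.
site Q: 17.65 km = 10.9672 SM.
Spread: 10.9672 − 8.2468 = 2.72 SM.

2.72 SM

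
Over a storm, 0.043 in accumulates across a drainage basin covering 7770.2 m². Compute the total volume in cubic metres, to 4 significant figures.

Depth: 0.043 in × 25.4 = 1.0922 mm.
1 mm over 1 m² is 1 L, so volume = 1.0922 × 7770.2 = 8486.6124 L = 8.487 m³.

8.487 cubic metres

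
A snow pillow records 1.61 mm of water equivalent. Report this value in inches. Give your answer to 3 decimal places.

0.063 in

1 mm = 0.0393701 in, so 1.61 × 0.0393701 = 0.063 in.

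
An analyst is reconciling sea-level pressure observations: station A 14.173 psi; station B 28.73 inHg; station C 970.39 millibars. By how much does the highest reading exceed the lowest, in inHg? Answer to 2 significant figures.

0.20 inHg

station A: 14.173 psi = 28.8565 inHg.
station C: 970.39 mb = 28.6556 inHg.
Spread: 28.8565 − 28.6556 = 0.20 inHg.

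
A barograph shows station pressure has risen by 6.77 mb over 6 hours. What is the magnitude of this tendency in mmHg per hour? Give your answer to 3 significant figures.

0.846 mmHg per hour

6.77 mb / 6 h × 0.750062 mmHg/mb = 0.846 mmHg/h.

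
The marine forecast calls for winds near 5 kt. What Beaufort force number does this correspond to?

Beaufort force 2

5 kt lies in the Beaufort 2 band (light breeze, 4–6 kt).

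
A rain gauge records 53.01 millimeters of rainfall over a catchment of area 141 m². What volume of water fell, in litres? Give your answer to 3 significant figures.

7470 litres

1 mm over 1 m² is 1 L, so volume = 53.01 × 141 = 7474.41 L ≈ 7470 L.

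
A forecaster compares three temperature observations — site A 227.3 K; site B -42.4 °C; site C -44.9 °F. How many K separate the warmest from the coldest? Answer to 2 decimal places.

site A: 227.3 K = -45.850 °C.
site C: -44.9 °F = -42.722 °C.
Spread: (-42.400) − (-45.850) = 3.450 °C.

3.45 K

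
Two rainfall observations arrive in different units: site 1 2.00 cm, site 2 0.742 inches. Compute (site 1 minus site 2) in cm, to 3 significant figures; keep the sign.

site 2: 0.742 in = 1.88468 cm.
Difference: 2.00000 − 1.88468 = 0.115 cm.

0.115 cm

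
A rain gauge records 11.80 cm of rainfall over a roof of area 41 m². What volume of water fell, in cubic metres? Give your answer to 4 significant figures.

4.838 cubic metres

Depth: 11.80 cm × 10 = 118 mm.
1 mm over 1 m² is 1 L, so volume = 118 × 41 = 4838 L = 4.838 m³.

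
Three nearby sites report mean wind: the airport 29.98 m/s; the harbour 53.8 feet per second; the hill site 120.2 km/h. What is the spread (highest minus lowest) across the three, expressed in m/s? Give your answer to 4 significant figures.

16.99 m/s

the harbour: 53.8 ft/s = 16.3982 m/s.
the hill site: 120.2 km/h = 33.3889 m/s.
Spread: 33.3889 − 16.3982 = 16.99 m/s.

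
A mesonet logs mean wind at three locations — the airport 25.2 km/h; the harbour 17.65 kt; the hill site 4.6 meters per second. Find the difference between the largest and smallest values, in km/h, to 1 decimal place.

16.1 km/h

the harbour: 17.65 kt = 32.688 km/h.
the hill site: 4.6 m/s = 16.560 km/h.
Spread: 32.688 − 16.560 = 16.1 km/h.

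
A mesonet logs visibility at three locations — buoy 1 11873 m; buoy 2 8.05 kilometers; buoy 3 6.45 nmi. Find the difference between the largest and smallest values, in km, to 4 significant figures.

3.895 km

buoy 1: 11873 m = 11.87300 km.
buoy 3: 6.45 nmi = 11.94540 km.
Spread: 11.94540 − 8.05000 = 3.895 km.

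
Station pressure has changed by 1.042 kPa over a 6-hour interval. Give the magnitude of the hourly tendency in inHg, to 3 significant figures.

1.042 kPa / 6 h × 0.2953 inHg/kPa = 0.0513 inHg/h.

0.0513 inHg per hour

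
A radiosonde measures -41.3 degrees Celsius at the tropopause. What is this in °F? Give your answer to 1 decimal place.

-42.3 °F

°F = °C × 9/5 + 32 = -41.3 × 1.8 + 32 = -42.3 °F.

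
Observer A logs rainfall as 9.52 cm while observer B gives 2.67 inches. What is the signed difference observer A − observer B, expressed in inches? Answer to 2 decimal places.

observer A: 9.52 cm = 3.7480 in.
Difference: 3.7480 − 2.6700 = 1.08 in.

1.08 in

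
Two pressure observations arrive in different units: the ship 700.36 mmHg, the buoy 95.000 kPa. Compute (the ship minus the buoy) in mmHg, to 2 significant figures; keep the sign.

the buoy: 95.000 kPa = 712.56 mmHg.
Difference: 700.36 − 712.56 = -12 mmHg.

-12 mmHg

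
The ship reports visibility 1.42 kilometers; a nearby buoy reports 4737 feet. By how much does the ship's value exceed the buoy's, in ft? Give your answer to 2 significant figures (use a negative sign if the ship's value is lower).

-78 ft

the ship: 1.42 km = 4658.79 ft.
Difference: 4658.79 − 4737.00 = -78 ft.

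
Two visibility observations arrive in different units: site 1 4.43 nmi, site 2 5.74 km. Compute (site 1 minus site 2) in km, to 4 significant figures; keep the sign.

site 1: 4.43 nmi = 8.20436 km.
Difference: 8.20436 − 5.74000 = 2.464 km.

2.464 km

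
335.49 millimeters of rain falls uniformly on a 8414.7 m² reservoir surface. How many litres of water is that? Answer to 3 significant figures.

1 mm over 1 m² is 1 L, so volume = 335.49 × 8414.7 = 2823047.7 L ≈ 2820000 L.

2820000 litres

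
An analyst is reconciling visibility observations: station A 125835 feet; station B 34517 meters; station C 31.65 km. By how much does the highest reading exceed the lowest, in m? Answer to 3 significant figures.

6700 m

station A: 125835 ft = 38354.51 m.
station C: 31.65 km = 31650.00 m.
Spread: 38354.51 − 31650.00 = 6700 m.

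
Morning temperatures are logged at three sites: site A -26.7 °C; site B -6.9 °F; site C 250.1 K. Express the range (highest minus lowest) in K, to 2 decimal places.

5.09 K

site B: -6.9 °F = -21.611 °C.
site C: 250.1 K = -23.050 °C.
Spread: (-21.611) − (-26.700) = 5.089 °C.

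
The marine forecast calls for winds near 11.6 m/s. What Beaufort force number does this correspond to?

Beaufort force 6

11.6 m/s lies in the Beaufort 6 band (strong breeze, 10.8–13.8 m/s).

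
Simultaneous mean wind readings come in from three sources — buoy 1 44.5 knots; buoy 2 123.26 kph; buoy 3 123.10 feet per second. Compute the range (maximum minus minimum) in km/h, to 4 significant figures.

52.66 km/h

buoy 1: 44.5 kt = 82.4140 km/h.
buoy 3: 123.10 ft/s = 135.0752 km/h.
Spread: 135.0752 − 82.4140 = 52.66 km/h.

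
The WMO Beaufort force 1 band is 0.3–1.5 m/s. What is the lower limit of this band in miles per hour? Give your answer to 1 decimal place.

0.3–1.5 m/s × 2.237 = 0.7–3.4 mph.

0.7 mph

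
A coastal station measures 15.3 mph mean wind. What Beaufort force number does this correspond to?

15.3 mph = 6.8 m/s, which is Beaufort 4 (moderate breeze, 5.5–7.9 m/s).

Beaufort force 4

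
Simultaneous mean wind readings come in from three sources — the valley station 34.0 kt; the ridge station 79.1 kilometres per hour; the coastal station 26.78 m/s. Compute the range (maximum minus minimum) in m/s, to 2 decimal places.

the valley station: 34.0 kt = 17.4911 m/s.
the ridge station: 79.1 km/h = 21.9722 m/s.
Spread: 26.7800 − 17.4911 = 9.29 m/s.

9.29 m/s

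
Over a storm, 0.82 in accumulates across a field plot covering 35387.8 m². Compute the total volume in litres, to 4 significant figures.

Depth: 0.82 in × 25.4 = 20.828 mm.
1 mm over 1 m² is 1 L, so volume = 20.828 × 35387.8 = 737057.1 L ≈ 737100 L.

737100 litres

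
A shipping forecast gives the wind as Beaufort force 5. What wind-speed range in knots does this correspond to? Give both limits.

Beaufort 5 (fresh breeze) spans 17–21 knots.

17 to 21 kt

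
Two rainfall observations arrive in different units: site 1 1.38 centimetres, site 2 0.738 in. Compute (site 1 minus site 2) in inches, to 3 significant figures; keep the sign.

site 1: 1.38 cm = 0.54331 in.
Difference: 0.54331 − 0.73800 = -0.195 in.

-0.195 in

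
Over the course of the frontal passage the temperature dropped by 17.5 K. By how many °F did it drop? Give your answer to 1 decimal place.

31.5 °F

A change of 1 °C equals a change of 1.8 °F: Δ°F = 17.5 × 1.8 = 31.5 °F.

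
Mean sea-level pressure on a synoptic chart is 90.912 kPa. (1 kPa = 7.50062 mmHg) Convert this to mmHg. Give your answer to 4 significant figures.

681.9 mmHg

1 kPa = 7.50062 mmHg, so 90.912 × 7.50062 = 681.9 mmHg.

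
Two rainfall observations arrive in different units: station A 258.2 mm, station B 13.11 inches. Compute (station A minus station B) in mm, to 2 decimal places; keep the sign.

station B: 13.11 in = 332.9940 mm.
Difference: 258.2000 − 332.9940 = -74.79 mm.

-74.79 mm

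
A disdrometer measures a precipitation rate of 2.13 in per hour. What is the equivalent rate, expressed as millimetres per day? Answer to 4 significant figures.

2.13 in/hour × 25.4 mm/in × 24 hour/day = 1298 mm/day.

1298 mm/day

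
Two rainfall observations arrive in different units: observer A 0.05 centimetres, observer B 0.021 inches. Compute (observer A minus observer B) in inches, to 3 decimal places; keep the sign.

observer A: 0.05 cm = 0.01969 in.
Difference: 0.01969 − 0.02100 = -0.001 in.

-0.001 in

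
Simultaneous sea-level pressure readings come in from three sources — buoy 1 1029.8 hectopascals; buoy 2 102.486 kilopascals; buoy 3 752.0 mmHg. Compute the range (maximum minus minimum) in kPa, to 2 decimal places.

2.72 kPa

buoy 1: 1029.8 hPa = 102.9800 kPa.
buoy 3: 752.0 mmHg = 100.2584 kPa.
Spread: 102.9800 − 100.2584 = 2.72 kPa.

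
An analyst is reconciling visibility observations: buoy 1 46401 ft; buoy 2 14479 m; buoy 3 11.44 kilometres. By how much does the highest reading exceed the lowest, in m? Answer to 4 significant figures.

buoy 1: 46401 ft = 14143.02 m.
buoy 3: 11.44 km = 11440.00 m.
Spread: 14479.00 − 11440.00 = 3039 m.

3039 m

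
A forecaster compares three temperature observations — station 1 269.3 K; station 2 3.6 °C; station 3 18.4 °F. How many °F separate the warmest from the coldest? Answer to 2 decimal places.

station 1: 269.3 K = -3.850 °C.
station 3: 18.4 °F = -7.556 °C.
Spread: 3.600 − (-7.556) = 11.156 °C = 20.08 °F.

20.08 °F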